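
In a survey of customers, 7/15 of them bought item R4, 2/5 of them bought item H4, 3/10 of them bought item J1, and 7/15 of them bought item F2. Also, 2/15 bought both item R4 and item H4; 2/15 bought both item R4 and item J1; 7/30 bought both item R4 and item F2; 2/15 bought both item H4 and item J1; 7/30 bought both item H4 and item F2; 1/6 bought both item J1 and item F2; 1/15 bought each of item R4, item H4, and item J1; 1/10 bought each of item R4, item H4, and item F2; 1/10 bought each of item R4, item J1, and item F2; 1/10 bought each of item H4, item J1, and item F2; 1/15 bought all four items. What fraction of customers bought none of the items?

1/10

P(at least one) = 7/15 + 2/5 + 3/10 + 7/15 − 2/15 − 2/15 − 7/30 − 2/15 − 7/30 − 1/6 + 1/15 + 1/10 + 1/10 + 1/10 − 1/15 = 9/10
P(none) = 1 − 9/10 = 1/10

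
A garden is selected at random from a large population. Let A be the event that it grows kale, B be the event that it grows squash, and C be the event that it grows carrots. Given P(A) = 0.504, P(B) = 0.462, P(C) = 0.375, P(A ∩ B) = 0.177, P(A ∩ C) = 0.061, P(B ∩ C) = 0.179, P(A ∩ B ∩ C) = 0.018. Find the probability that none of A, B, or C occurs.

Inclusion–exclusion gives
P(A ∪ B ∪ C) = 0.504 + 0.462 + 0.375 − 0.177 − 0.061 − 0.179 + 0.018 = 0.942
P(none) = 1 − 0.942 = 0.058

0.058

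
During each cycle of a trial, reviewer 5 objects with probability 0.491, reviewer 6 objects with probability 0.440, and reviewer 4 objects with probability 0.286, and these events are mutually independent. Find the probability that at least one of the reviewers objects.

P(none) = (1 − 0.491) × (1 − 0.440) × (1 − 0.286) = 0.509 × 0.560 × 0.714 = 0.20351856
P(at least one) = 1 − 0.20351856 = 0.79648144

0.79648144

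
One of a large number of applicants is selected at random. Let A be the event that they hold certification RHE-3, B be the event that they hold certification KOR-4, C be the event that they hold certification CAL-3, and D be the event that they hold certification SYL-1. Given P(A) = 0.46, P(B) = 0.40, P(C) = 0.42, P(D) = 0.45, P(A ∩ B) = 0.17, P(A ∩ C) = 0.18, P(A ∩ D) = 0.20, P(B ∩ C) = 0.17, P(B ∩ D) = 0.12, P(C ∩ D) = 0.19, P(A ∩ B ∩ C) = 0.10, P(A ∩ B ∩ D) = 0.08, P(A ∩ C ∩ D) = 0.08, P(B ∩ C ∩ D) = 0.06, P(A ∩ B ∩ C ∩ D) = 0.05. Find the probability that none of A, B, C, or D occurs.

0.03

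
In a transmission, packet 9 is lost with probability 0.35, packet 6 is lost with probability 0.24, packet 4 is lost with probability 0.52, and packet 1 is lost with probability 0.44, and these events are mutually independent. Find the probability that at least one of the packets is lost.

P(none) = (1 − 0.35) × (1 − 0.24) × (1 − 0.52) × (1 − 0.44) = 0.65 × 0.76 × 0.48 × 0.56 = 0.1327872
P(at least one) = 1 − 0.1327872 = 0.8672128

0.8672128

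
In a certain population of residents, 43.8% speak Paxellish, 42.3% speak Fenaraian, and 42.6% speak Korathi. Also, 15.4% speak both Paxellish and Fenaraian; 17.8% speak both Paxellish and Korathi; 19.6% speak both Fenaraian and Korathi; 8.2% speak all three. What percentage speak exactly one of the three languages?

P(exactly one) = 43.8 + 42.3 + 42.6 − 2·15.4 − 2·17.8 − 2·19.6 + 3·8.2 = 47.7%

47.7%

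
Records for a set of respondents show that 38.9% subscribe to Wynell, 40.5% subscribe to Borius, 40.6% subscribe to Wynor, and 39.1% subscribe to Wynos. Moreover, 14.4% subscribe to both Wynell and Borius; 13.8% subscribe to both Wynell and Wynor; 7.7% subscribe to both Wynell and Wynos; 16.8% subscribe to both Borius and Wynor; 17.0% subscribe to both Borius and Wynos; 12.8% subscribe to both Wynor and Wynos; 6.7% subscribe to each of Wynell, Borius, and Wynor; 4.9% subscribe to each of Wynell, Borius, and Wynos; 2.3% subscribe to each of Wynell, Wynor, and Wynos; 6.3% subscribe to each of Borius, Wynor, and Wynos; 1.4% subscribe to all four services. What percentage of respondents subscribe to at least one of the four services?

By inclusion–exclusion:
P(≥1) = 38.9 + 40.5 + 40.6 + 39.1 − 14.4 − 13.8 − 7.7 − 16.8 − 17.0 − 12.8 + 6.7 + 4.9 + 2.3 + 6.3 − 1.4 = 95.4%

95.4%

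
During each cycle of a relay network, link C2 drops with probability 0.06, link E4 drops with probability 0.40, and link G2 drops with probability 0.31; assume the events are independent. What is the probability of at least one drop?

0.61084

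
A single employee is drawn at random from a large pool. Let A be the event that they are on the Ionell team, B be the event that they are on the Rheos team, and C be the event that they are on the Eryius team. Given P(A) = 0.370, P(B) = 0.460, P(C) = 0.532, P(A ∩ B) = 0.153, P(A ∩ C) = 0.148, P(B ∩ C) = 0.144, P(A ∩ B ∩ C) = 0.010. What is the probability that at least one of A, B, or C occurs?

By inclusion–exclusion:
P(A ∪ B ∪ C) = 0.370 + 0.460 + 0.532 − 0.153 − 0.148 − 0.144 + 0.010 = 0.927

0.927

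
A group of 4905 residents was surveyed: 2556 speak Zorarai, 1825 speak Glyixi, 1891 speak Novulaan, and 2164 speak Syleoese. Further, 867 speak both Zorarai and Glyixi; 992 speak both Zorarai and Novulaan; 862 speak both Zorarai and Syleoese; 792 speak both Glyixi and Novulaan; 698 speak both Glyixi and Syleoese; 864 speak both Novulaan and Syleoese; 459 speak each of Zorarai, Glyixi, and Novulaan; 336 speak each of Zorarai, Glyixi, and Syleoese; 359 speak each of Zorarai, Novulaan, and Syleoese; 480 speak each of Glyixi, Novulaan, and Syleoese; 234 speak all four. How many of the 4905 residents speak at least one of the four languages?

4761

Inclusion–exclusion gives
|union| = 2556 + 1825 + 1891 + 2164 − 867 − 992 − 862 − 792 − 698 − 864 + 459 + 336 + 359 + 480 − 234 = 4761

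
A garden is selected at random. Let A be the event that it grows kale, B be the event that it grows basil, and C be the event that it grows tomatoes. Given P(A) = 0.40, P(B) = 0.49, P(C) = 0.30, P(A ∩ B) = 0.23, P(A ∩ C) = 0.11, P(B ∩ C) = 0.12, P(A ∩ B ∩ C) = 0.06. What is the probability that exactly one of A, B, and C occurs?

0.45

Using the inclusion–exclusion count for exactly one event:
P(exactly one) = 0.40 + 0.49 + 0.30 − 2·0.23 − 2·0.11 − 2·0.12 + 3·0.06 = 0.45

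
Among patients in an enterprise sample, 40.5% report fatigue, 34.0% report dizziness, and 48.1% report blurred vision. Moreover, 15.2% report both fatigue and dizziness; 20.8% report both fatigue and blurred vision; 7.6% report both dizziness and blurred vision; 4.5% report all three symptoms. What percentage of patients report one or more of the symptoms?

83.5%

Apply inclusion-exclusion:
P(at least one) = 40.5 + 34.0 + 48.1 − 15.2 − 20.8 − 7.6 + 4.5 = 83.5%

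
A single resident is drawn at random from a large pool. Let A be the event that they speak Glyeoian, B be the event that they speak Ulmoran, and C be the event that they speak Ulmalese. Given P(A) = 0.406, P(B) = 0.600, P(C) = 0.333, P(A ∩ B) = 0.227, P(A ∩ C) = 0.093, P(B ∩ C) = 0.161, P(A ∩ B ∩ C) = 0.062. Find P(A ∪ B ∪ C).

0.920

By inclusion–exclusion:
P(A ∪ B ∪ C) = 0.406 + 0.600 + 0.333 − 0.227 − 0.093 − 0.161 + 0.062 = 0.920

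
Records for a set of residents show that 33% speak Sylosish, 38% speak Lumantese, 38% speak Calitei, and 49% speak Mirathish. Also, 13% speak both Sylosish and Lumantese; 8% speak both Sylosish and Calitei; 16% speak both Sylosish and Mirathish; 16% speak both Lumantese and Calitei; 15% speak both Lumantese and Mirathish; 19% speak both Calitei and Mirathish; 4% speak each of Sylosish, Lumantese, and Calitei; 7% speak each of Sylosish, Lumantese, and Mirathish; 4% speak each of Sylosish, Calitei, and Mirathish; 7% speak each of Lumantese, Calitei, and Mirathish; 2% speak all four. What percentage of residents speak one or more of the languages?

91%

P(union) = 33 + 38 + 38 + 49 − 13 − 8 − 16 − 16 − 15 − 19 + 4 + 7 + 4 + 7 − 2 = 91%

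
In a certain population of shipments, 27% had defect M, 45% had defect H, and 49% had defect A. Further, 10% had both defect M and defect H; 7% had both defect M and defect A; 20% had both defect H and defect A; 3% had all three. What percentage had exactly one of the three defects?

P(exactly one) = 27 + 45 + 49 − 2·10 − 2·7 − 2·20 + 3·3 = 56%

56%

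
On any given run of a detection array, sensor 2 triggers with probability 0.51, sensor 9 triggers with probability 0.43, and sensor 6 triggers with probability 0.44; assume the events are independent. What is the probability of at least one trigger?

0.843592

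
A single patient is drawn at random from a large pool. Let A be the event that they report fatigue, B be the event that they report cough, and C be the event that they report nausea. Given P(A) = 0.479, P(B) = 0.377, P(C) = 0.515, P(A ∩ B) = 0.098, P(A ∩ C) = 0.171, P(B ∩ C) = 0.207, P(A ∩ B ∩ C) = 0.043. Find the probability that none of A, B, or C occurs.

Inclusion–exclusion gives
P(A ∪ B ∪ C) = 0.479 + 0.377 + 0.515 − 0.098 − 0.171 − 0.207 + 0.043 = 0.938
P(none) = 1 − 0.938 = 0.062

0.062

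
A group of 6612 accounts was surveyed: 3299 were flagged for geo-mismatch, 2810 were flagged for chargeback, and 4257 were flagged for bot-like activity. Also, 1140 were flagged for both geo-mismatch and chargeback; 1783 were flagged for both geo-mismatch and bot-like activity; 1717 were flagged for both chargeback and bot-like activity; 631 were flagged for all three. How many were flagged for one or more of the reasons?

6357

|union| = 3299 + 2810 + 4257 − 1140 − 1783 − 1717 + 631 = 6357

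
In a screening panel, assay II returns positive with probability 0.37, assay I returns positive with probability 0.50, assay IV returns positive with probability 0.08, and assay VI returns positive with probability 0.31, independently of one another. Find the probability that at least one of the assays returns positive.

0.800038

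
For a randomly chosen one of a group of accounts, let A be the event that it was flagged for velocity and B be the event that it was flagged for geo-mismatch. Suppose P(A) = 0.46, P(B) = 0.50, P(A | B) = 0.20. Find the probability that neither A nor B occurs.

P(A ∩ B) = P(B)·P(A|B) = 0.50 × 0.20 = 0.10
By inclusion–exclusion:
P(A ∪ B) = 0.46 + 0.50 − 0.10 = 0.86
P(none) = 1 − 0.86 = 0.14

0.14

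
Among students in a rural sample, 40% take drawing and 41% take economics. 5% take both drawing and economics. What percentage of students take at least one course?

Using inclusion–exclusion:
P(≥1) = 40 + 41 − 5 = 76%

76%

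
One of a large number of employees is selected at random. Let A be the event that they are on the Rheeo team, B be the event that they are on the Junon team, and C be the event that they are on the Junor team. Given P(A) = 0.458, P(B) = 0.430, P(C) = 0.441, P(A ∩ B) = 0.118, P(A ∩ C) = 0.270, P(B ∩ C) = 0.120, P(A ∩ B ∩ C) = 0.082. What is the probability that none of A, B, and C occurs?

0.097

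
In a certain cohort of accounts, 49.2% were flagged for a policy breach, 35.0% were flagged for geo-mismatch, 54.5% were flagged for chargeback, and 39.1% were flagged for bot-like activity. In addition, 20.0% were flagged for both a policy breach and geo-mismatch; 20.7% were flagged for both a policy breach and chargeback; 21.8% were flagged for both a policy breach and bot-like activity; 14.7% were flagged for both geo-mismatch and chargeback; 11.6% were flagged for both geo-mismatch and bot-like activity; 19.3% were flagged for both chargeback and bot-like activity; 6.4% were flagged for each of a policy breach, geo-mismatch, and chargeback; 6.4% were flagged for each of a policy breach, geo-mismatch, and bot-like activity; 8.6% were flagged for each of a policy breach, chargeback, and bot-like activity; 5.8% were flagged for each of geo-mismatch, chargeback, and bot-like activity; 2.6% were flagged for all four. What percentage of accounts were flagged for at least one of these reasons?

Inclusion–exclusion gives
P(≥1) = 49.2 + 35.0 + 54.5 + 39.1 − 20.0 − 20.7 − 21.8 − 14.7 − 11.6 − 19.3 + 6.4 + 6.4 + 8.6 + 5.8 − 2.6 = 94.3%

94.3%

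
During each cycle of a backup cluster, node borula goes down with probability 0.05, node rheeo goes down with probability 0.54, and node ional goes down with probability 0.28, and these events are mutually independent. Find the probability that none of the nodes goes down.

0.31464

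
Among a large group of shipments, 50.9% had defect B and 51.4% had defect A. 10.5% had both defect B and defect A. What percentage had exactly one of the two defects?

Using the inclusion–exclusion count for exactly one event:
P(exactly one) = 50.9 + 51.4 − 2·10.5 = 81.3%

81.3%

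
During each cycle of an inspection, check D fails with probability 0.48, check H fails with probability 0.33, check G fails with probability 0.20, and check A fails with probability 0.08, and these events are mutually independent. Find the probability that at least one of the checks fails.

0.7435776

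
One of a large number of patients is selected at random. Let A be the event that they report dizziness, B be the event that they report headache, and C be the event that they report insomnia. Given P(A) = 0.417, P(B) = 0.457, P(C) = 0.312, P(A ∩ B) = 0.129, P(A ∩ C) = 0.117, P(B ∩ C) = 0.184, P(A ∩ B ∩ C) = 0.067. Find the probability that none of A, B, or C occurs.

0.177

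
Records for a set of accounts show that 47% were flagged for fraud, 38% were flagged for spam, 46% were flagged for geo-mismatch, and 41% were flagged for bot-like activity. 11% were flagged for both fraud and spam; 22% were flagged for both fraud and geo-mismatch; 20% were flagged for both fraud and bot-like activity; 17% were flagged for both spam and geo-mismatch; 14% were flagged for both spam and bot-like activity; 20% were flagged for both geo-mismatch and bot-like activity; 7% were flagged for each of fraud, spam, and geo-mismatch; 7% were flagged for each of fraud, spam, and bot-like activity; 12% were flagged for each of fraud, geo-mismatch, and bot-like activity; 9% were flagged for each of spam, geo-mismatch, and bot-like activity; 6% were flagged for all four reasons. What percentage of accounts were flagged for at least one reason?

By inclusion–exclusion:
P(union) = 47 + 38 + 46 + 41 − 11 − 22 − 20 − 17 − 14 − 20 + 7 + 7 + 12 + 9 − 6 = 97%

97%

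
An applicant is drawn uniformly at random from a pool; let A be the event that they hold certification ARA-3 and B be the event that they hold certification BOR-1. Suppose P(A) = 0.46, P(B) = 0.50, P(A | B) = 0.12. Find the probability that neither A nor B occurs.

0.10

P(A ∩ B) = P(B)·P(A|B) = 0.50 × 0.12 = 0.06
Using inclusion–exclusion:
P(A ∪ B) = 0.46 + 0.50 − 0.06 = 0.90
P(none) = 1 − 0.90 = 0.10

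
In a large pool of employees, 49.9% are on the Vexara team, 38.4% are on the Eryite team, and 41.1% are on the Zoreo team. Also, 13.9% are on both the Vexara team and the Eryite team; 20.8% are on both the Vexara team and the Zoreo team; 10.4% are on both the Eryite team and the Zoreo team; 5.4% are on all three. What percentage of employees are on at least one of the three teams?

89.7%

Inclusion–exclusion gives
P(union) = 49.9 + 38.4 + 41.1 − 13.9 − 20.8 − 10.4 + 5.4 = 89.7%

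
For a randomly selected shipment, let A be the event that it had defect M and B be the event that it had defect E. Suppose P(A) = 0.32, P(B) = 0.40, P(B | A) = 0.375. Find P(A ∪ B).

P(A ∩ B) = P(A)·P(B|A) = 0.32 × 0.375 = 0.12
Using inclusion–exclusion:
P(A ∪ B) = 0.32 + 0.40 − 0.12 = 0.60

0.60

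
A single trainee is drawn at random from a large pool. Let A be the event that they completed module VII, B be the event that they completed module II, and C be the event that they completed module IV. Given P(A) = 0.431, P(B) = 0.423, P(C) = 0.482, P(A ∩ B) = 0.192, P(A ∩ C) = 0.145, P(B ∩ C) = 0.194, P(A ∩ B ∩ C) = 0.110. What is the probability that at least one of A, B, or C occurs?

Using inclusion–exclusion:
P(A ∪ B ∪ C) = 0.431 + 0.423 + 0.482 − 0.192 − 0.145 − 0.194 + 0.110 = 0.915

0.915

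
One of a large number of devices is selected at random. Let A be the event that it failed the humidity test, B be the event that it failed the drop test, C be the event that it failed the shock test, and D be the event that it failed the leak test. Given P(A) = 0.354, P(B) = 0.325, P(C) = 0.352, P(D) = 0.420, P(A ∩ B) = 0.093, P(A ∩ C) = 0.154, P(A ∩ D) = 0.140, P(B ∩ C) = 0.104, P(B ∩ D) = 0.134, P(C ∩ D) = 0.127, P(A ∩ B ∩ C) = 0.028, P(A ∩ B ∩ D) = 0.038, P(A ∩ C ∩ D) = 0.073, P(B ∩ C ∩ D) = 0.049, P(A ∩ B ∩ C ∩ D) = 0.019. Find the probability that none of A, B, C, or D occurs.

Using inclusion–exclusion:
P(A ∪ B ∪ C ∪ D) = 0.354 + 0.325 + 0.352 + 0.420 − 0.093 − 0.154 − 0.140 − 0.104 − 0.134 − 0.127 + 0.028 + 0.038 + 0.073 + 0.049 − 0.019 = 0.868
P(none) = 1 − 0.868 = 0.132

0.132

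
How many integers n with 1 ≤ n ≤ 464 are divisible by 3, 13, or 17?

194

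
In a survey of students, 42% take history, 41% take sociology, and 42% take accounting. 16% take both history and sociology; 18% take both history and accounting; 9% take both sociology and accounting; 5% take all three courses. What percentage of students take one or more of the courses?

87%

P(union) = 42 + 41 + 42 − 16 − 18 − 9 + 5 = 87%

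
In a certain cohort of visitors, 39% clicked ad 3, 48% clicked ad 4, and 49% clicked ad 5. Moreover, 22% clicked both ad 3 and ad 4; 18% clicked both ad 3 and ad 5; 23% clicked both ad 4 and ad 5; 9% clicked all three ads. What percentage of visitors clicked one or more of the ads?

82%

P(union) = 39 + 48 + 49 − 22 − 18 − 23 + 9 = 82%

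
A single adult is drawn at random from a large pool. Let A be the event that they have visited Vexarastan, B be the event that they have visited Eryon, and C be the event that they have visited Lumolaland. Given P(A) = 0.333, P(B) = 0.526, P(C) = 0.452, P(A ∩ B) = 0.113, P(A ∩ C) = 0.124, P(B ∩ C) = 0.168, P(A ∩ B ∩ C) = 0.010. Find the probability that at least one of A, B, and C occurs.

0.916

By inclusion-exclusion,
P(A ∪ B ∪ C) = 0.333 + 0.526 + 0.452 − 0.113 − 0.124 − 0.168 + 0.010 = 0.916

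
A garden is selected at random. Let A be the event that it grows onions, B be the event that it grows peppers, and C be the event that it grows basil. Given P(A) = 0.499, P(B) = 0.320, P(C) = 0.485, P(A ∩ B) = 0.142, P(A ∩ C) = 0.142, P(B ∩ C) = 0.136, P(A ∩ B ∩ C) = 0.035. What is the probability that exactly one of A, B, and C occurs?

P(exactly one) = 0.499 + 0.320 + 0.485 − 2·0.142 − 2·0.142 − 2·0.136 + 3·0.035 = 0.569

0.569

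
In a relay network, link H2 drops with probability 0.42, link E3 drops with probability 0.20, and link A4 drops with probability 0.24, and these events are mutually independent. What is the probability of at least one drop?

0.64736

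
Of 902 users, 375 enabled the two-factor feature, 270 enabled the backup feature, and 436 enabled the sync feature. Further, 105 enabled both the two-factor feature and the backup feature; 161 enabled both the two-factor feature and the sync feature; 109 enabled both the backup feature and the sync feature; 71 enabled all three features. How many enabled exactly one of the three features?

N(exactly one) = 375 + 270 + 436 − 2·105 − 2·161 − 2·109 + 3·71 = 544

544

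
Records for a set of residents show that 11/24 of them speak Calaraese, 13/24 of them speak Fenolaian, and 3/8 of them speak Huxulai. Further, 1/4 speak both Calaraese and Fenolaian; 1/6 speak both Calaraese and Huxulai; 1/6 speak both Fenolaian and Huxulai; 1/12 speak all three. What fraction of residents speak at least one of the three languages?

Apply inclusion-exclusion:
P(union) = 11/24 + 13/24 + 3/8 − 1/4 − 1/6 − 1/6 + 1/12 = 7/8

7/8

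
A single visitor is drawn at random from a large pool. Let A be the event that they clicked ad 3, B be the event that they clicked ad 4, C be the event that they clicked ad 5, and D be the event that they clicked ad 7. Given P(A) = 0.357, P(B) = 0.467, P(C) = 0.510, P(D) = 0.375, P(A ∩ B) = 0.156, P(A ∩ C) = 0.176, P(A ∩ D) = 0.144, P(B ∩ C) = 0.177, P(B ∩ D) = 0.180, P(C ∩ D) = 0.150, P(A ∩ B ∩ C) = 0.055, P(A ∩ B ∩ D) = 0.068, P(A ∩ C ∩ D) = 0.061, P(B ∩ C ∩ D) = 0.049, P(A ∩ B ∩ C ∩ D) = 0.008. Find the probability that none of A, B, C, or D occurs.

0.049

Inclusion–exclusion gives
P(A ∪ B ∪ C ∪ D) = 0.357 + 0.467 + 0.510 + 0.375 − 0.156 − 0.176 − 0.144 − 0.177 − 0.180 − 0.150 + 0.055 + 0.068 + 0.061 + 0.049 − 0.008 = 0.951
P(none) = 1 − 0.951 = 0.049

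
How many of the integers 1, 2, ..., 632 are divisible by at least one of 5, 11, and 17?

Inclusion–exclusion gives
⌊632/5⌋ + ⌊632/11⌋ + ⌊632/17⌋ − ⌊632/55⌋ − ⌊632/85⌋ − ⌊632/187⌋ + ⌊632/935⌋ = 126 + 57 + 37 − 11 − 7 − 3 + 0 = 199

199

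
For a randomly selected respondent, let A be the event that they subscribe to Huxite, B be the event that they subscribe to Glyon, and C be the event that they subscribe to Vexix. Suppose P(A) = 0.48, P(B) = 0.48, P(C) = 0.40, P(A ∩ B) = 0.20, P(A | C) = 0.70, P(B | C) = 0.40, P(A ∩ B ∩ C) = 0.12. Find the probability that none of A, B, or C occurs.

P(A ∩ C) = P(C)·P(A|C) = 0.40 × 0.70 = 0.28
P(B ∩ C) = P(C)·P(B|C) = 0.40 × 0.40 = 0.16
P(A ∪ B ∪ C) = 0.48 + 0.48 + 0.40 − 0.20 − 0.28 − 0.16 + 0.12 = 0.84
P(none) = 1 − 0.84 = 0.16

0.16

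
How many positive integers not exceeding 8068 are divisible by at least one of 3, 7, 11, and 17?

4122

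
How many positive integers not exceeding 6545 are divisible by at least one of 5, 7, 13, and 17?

2647

By inclusion-exclusion,
floor(6545/5) + floor(6545/7) + floor(6545/13) + floor(6545/17) − floor(6545/35) − floor(6545/65) − floor(6545/85) − floor(6545/91) − floor(6545/119) − floor(6545/221) + floor(6545/455) + floor(6545/595) + floor(6545/1105) + floor(6545/1547) − floor(6545/7735) = 1309 + 935 + 503 + 385 − 187 − 100 − 77 − 71 − 55 − 29 + 14 + 11 + 5 + 4 − 0 = 2647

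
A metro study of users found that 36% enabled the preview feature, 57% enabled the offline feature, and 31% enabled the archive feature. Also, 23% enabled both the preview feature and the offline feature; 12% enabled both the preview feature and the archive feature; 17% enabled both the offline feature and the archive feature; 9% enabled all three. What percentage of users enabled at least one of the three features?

P(at least one) = 36 + 57 + 31 − 23 − 12 − 17 + 9 = 81%

81%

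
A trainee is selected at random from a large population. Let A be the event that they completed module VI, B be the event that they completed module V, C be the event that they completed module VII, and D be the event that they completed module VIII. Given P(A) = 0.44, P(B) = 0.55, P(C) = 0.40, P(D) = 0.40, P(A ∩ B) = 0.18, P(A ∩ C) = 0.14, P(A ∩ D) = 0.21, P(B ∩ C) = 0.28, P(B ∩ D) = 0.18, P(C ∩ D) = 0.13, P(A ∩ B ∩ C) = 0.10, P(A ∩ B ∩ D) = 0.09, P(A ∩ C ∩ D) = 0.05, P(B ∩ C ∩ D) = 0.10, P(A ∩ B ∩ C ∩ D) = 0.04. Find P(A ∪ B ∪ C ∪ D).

P(A ∪ B ∪ C ∪ D) = 0.44 + 0.55 + 0.40 + 0.40 − 0.18 − 0.14 − 0.21 − 0.28 − 0.18 − 0.13 + 0.10 + 0.09 + 0.05 + 0.10 − 0.04 = 0.97

0.97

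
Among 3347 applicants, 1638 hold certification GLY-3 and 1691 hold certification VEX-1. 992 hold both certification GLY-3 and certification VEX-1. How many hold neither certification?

1010

By inclusion–exclusion:
N(≥1) = 1638 + 1691 − 992 = 2337
None: 3347 − 2337 = 1010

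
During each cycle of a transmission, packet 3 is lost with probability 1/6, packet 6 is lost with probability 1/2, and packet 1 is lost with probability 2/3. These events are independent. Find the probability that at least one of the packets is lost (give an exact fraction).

31/36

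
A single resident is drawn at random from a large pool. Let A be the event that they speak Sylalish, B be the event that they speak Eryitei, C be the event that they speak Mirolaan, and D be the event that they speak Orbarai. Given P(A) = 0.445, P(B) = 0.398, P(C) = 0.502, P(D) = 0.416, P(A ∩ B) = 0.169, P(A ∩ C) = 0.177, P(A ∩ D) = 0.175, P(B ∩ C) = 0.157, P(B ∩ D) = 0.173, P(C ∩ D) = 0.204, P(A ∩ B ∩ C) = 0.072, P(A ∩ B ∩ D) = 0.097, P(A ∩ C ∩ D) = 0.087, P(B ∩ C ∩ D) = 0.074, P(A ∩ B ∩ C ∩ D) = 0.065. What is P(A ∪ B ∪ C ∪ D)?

By inclusion–exclusion:
P(A ∪ B ∪ C ∪ D) = 0.445 + 0.398 + 0.502 + 0.416 − 0.169 − 0.177 − 0.175 − 0.157 − 0.173 − 0.204 + 0.072 + 0.097 + 0.087 + 0.074 − 0.065 = 0.971

0.971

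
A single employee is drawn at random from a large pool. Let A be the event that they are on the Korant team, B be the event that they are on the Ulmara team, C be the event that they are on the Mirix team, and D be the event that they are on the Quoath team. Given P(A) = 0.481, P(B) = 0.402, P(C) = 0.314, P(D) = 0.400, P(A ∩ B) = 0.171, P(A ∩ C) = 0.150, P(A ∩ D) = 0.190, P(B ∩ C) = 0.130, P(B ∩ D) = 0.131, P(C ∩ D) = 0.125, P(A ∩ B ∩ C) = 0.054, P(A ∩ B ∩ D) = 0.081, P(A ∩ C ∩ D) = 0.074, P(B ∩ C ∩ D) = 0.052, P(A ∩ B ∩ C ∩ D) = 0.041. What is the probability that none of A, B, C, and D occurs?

Using inclusion–exclusion:
P(A ∪ B ∪ C ∪ D) = 0.481 + 0.402 + 0.314 + 0.400 − 0.171 − 0.150 − 0.190 − 0.130 − 0.131 − 0.125 + 0.054 + 0.081 + 0.074 + 0.052 − 0.041 = 0.920
P(none) = 1 − 0.920 = 0.080

0.080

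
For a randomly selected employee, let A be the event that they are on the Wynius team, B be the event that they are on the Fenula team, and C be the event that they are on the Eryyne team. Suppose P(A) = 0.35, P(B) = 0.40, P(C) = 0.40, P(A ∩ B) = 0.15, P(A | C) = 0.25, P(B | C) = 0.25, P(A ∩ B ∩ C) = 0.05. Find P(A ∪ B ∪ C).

0.85

P(A ∩ C) = P(C)·P(A|C) = 0.40 × 0.25 = 0.10
P(B ∩ C) = P(C)·P(B|C) = 0.40 × 0.25 = 0.10
P(A ∪ B ∪ C) = 0.35 + 0.40 + 0.40 − 0.15 − 0.10 − 0.10 + 0.05 = 0.85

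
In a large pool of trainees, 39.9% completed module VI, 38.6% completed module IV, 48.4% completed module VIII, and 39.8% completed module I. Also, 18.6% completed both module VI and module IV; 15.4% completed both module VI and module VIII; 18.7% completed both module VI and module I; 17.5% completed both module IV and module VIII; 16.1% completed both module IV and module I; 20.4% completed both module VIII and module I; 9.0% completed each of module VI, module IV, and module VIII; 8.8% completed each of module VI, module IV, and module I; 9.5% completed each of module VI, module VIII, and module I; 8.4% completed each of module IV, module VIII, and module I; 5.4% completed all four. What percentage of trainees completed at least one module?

90.3%

Using inclusion–exclusion:
P(≥1) = 39.9 + 38.6 + 48.4 + 39.8 − 18.6 − 15.4 − 18.7 − 17.5 − 16.1 − 20.4 + 9.0 + 8.8 + 9.5 + 8.4 − 5.4 = 90.3%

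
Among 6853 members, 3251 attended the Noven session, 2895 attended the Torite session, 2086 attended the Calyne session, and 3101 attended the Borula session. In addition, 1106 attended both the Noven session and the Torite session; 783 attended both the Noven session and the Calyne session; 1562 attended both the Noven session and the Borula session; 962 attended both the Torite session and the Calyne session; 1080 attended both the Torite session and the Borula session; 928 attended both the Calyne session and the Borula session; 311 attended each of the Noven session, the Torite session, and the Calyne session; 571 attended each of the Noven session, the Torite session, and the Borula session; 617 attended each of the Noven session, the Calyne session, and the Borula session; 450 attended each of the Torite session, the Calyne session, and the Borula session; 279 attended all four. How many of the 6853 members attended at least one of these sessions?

6582

|at least one| = 3251 + 2895 + 2086 + 3101 − 1106 − 783 − 1562 − 962 − 1080 − 928 + 311 + 571 + 617 + 450 − 279 = 6582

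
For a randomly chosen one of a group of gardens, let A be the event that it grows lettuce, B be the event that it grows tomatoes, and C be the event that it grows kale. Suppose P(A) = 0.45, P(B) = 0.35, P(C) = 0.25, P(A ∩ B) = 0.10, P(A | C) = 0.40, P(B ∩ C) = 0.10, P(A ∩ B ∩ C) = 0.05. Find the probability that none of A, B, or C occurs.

P(A ∩ C) = P(C)·P(A|C) = 0.25 × 0.40 = 0.10
P(A ∪ B ∪ C) = 0.45 + 0.35 + 0.25 − 0.10 − 0.10 − 0.10 + 0.05 = 0.80
P(none) = 1 − 0.80 = 0.20

0.20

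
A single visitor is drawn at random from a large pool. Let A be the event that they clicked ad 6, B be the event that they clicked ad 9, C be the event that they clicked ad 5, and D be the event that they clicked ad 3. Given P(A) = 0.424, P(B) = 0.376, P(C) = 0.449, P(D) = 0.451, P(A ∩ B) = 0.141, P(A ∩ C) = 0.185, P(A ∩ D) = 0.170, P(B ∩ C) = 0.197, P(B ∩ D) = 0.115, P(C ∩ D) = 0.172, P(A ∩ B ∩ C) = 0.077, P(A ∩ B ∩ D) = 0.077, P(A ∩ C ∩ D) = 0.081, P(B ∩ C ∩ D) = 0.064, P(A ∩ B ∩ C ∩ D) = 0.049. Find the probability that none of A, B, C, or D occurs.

0.030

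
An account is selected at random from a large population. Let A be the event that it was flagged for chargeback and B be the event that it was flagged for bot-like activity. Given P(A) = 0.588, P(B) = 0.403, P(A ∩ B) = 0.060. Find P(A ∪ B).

Apply inclusion-exclusion:
P(A ∪ B) = 0.588 + 0.403 − 0.060 = 0.931

0.931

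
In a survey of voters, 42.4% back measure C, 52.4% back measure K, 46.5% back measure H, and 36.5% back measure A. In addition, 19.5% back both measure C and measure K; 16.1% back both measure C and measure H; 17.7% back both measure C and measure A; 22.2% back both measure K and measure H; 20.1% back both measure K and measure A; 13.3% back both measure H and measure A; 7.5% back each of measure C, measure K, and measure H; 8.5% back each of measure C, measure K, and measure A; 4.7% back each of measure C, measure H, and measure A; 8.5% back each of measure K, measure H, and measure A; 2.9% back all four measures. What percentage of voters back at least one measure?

95.2%

Inclusion–exclusion gives
P(at least one) = 42.4 + 52.4 + 46.5 + 36.5 − 19.5 − 16.1 − 17.7 − 22.2 − 20.1 − 13.3 + 7.5 + 8.5 + 4.7 + 8.5 − 2.9 = 95.2%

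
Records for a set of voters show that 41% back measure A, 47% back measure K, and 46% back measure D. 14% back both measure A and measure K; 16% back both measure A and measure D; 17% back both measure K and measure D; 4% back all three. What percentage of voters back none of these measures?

By inclusion–exclusion:
P(≥1) = 41 + 47 + 46 − 14 − 16 − 17 + 4 = 91%
P(none) = 100% − 91% = 9%

9%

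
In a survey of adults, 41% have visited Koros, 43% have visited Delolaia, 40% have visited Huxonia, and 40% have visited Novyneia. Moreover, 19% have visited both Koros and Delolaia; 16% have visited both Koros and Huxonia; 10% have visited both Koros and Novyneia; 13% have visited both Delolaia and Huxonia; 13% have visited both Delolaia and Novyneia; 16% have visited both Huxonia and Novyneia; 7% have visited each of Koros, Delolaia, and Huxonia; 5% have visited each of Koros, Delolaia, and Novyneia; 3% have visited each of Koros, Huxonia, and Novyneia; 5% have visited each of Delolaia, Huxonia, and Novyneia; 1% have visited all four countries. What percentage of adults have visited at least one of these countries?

96%

P(union) = 41 + 43 + 40 + 40 − 19 − 16 − 10 − 13 − 13 − 16 + 7 + 5 + 3 + 5 − 1 = 96%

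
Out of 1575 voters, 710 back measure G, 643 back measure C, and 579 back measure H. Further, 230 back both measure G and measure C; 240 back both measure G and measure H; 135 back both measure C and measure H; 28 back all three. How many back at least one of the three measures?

|at least one| = 710 + 643 + 579 − 230 − 240 − 135 + 28 = 1355

1355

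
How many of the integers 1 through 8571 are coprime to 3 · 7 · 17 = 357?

4610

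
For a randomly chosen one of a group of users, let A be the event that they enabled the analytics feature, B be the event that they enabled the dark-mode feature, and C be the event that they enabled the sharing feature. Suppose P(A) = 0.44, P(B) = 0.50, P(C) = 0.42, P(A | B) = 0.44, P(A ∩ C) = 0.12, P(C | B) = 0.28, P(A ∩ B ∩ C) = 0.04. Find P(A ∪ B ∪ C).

0.92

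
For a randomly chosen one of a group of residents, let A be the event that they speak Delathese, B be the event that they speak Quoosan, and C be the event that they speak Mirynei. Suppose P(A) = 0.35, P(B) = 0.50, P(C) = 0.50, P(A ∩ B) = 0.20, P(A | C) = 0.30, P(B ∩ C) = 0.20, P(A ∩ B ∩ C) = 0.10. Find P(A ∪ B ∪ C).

P(A ∩ C) = P(C)·P(A|C) = 0.50 × 0.30 = 0.15
P(A ∪ B ∪ C) = 0.35 + 0.50 + 0.50 − 0.20 − 0.15 − 0.20 + 0.10 = 0.90

0.90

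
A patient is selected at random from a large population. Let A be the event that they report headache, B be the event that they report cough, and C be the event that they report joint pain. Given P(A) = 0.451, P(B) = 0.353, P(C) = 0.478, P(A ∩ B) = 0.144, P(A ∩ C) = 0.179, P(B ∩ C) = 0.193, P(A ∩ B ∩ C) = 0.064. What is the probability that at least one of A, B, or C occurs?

Apply inclusion-exclusion:
P(A ∪ B ∪ C) = 0.451 + 0.353 + 0.478 − 0.144 − 0.179 − 0.193 + 0.064 = 0.830

0.830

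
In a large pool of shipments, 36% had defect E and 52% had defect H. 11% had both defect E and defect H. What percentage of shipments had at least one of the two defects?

By inclusion–exclusion:
P(union) = 36 + 52 − 11 = 77%

77%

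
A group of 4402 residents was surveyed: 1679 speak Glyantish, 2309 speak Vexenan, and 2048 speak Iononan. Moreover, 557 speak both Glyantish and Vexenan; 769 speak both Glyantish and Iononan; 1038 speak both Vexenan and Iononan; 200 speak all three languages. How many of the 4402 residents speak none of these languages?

530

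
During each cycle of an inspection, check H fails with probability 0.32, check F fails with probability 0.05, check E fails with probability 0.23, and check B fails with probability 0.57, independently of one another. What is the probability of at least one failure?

P(none) = (1 − 0.32) × (1 − 0.05) × (1 − 0.23) × (1 − 0.57) = 0.68 × 0.95 × 0.77 × 0.43 = 0.2138906
P(at least one) = 1 − 0.2138906 = 0.7861094

0.7861094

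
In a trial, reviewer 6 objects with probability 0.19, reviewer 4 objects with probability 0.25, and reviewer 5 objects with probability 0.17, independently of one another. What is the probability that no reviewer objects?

0.504225

Independence gives P(none) = ∏(1 − pᵢ).
P(none) = (1 − 0.19) × (1 − 0.25) × (1 − 0.17) = 0.81 × 0.75 × 0.83 = 0.504225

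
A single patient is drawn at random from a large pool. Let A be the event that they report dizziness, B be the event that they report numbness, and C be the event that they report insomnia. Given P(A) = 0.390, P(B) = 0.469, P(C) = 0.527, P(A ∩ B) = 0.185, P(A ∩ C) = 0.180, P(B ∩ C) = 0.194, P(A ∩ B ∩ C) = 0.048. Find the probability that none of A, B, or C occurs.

Inclusion–exclusion gives
P(A ∪ B ∪ C) = 0.390 + 0.469 + 0.527 − 0.185 − 0.180 − 0.194 + 0.048 = 0.875
P(none) = 1 − 0.875 = 0.125

0.125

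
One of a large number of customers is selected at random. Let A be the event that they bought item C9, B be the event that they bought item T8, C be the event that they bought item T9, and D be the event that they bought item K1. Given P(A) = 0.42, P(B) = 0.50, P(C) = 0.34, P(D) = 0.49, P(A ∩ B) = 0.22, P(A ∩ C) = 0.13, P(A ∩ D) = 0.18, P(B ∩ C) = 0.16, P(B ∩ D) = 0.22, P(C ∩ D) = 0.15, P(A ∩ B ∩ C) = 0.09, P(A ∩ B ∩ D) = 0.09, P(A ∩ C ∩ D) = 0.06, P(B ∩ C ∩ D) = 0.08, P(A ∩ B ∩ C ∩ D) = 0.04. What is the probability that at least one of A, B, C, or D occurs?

Inclusion–exclusion gives
P(A ∪ B ∪ C ∪ D) = 0.42 + 0.50 + 0.34 + 0.49 − 0.22 − 0.13 − 0.18 − 0.16 − 0.22 − 0.15 + 0.09 + 0.09 + 0.06 + 0.08 − 0.04 = 0.97

0.97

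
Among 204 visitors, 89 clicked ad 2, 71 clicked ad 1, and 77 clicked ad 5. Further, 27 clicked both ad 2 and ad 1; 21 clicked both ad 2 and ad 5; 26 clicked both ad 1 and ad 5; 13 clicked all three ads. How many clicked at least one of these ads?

By inclusion–exclusion:
N(≥1) = 89 + 71 + 77 − 27 − 21 − 26 + 13 = 176

176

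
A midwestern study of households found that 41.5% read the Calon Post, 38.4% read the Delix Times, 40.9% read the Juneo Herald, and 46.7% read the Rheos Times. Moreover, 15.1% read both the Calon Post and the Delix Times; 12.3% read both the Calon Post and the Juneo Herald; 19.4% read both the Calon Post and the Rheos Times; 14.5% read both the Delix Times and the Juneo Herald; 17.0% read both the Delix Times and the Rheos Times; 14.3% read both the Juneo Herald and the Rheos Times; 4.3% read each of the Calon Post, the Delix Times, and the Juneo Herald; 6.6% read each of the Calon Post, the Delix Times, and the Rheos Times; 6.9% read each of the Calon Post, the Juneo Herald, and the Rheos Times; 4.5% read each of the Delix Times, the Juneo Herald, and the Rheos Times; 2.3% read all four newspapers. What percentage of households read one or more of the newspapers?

94.9%

P(≥1) = 41.5 + 38.4 + 40.9 + 46.7 − 15.1 − 12.3 − 19.4 − 14.5 − 17.0 − 14.3 + 4.3 + 6.6 + 6.9 + 4.5 − 2.3 = 94.9%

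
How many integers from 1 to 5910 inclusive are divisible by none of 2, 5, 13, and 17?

2053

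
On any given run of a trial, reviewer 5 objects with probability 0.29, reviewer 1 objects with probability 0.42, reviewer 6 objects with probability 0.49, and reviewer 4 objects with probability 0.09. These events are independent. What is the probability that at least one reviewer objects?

0.80888362

Since the events are independent, P(none) is the product of the individual non-occurrence probabilities.
P(none) = (1 − 0.29) × (1 − 0.42) × (1 − 0.49) × (1 − 0.09) = 0.71 × 0.58 × 0.51 × 0.91 = 0.19111638
P(at least one) = 1 − 0.19111638 = 0.80888362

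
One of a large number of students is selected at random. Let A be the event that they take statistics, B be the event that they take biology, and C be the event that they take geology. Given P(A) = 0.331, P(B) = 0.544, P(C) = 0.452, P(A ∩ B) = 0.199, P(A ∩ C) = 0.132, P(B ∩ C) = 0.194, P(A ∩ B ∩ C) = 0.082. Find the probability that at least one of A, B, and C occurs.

0.884

Inclusion–exclusion gives
P(A ∪ B ∪ C) = 0.331 + 0.544 + 0.452 − 0.199 − 0.132 − 0.194 + 0.082 = 0.884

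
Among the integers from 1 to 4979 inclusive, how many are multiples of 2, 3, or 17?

3416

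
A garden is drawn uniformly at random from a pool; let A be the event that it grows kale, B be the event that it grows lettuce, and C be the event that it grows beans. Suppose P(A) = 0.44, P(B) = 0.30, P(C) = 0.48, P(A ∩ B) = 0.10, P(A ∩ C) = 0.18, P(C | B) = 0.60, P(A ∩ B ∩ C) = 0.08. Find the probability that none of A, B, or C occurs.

P(B ∩ C) = P(B)·P(C|B) = 0.30 × 0.60 = 0.18
Apply inclusion-exclusion:
P(A ∪ B ∪ C) = 0.44 + 0.30 + 0.48 − 0.10 − 0.18 − 0.18 + 0.08 = 0.84
P(none) = 1 − 0.84 = 0.16

0.16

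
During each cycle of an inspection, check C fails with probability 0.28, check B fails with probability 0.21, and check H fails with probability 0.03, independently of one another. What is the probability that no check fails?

P(none) = (1 − 0.28) × (1 − 0.21) × (1 − 0.03) = 0.72 × 0.79 × 0.97 = 0.551736

0.551736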